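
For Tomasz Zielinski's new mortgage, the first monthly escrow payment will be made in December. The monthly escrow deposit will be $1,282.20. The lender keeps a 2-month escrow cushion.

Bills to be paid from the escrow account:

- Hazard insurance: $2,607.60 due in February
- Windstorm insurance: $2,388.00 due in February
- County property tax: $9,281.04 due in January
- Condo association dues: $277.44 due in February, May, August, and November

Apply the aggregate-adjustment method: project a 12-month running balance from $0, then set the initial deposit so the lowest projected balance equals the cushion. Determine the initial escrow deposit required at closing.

$13,271.88

Cushion = 2 × $1,282.20 = $2,564.40
Trial balance (start $0, +$1,282.20 each month, − disbursements):
  Dec: +$1,282.20 → $1,282.20
  Jan: +$1,282.20 − $9,281.04 → -$6,716.64
  Feb: +$1,282.20 − $5,273.04 → -$10,707.48
  Mar: +$1,282.20 → -$9,425.28
  Apr: +$1,282.20 → -$8,143.08
  May: +$1,282.20 − $277.44 → -$7,138.32
  Jun: +$1,282.20 → -$5,856.12
  Jul: +$1,282.20 → -$4,573.92
  Aug: +$1,282.20 − $277.44 → -$3,569.16
  Sep: +$1,282.20 → -$2,286.96
  Oct: +$1,282.20 → -$1,004.76
  Nov: +$1,282.20 − $277.44 → $0.00
Lowest trial balance = -$10,707.48 (Feb)
Initial deposit = cushion − low point = $2,564.40 − (-$10,707.48) = $13,271.88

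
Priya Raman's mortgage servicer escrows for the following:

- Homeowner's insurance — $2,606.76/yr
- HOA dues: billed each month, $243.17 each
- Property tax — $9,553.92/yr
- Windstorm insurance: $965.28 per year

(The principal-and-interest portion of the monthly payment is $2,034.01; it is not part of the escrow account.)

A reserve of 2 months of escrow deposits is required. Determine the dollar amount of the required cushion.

Homeowner's insurance: $2,606.76 annually
HOA dues: $243.17 × 12 = $2,918.04 annually
Property tax: $9,553.92 annually
Windstorm insurance: $965.28 annually
Annual escrow total = $2,606.76 + $2,918.04 + $9,553.92 + $965.28 = $16,044.00
Monthly escrow = $16,044.00 ÷ 12 = $1,337.00
Required cushion = 2 × $1,337.00 = $2,674.00

$2,674.00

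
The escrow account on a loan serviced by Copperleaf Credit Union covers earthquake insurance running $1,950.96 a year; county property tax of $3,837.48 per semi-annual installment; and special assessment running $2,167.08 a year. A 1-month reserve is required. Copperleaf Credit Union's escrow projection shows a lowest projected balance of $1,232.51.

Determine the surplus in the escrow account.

Earthquake insurance — $1,950.96
County property tax — $3,837.48 × 2 = $7,674.96
Special assessment — $2,167.08
Total annual escrow = $11,793.00
Per month = $11,793.00 ÷ 12 = $982.75
Required cushion = 1 × $982.75 = $982.75
Surplus = $1,232.51 − $982.75 = $249.76

$249.76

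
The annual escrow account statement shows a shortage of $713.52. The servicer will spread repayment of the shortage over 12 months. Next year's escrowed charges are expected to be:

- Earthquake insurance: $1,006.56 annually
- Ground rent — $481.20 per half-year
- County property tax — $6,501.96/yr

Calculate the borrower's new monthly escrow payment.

$765.37

Earthquake insurance: $1,006.56
Ground rent: $481.20 × 2 = $962.40
County property tax: $6,501.96
Yearly total = $1,006.56 + $962.40 + $6,501.96 = $8,470.92
Monthly = $8,470.92 / 12 = $705.91
Shortage per month = $713.52 ÷ 12 = $59.46
Adjusted monthly = $705.91 + $59.46 = $765.37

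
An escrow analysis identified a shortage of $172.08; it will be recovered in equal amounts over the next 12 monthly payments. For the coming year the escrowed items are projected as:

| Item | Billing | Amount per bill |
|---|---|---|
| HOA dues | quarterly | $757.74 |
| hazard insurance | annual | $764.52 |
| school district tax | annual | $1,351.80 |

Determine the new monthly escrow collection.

$443.28

HOA dues: $757.74 × 4 = $3,030.96
Hazard insurance: $764.52
School district tax: $1,351.80
Annual escrow total = $3,030.96 + $764.52 + $1,351.80 = $5,147.28
Monthly escrow = $5,147.28 / 12 = $428.94
Shortage per month = $172.08 ÷ 12 = $14.34
Adjusted monthly = $428.94 + $14.34 = $443.28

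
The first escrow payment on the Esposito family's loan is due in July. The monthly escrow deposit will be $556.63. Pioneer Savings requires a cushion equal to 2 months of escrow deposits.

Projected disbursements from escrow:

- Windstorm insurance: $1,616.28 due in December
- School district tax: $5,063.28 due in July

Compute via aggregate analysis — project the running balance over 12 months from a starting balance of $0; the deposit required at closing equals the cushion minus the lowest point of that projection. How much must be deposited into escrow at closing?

$5,619.91

Cushion = 2 × $556.63 = $1,113.26
Trial balance (start $0, +$556.63 each month, − disbursements):
  Jul: +$556.63 − $5,063.28 → -$4,506.65
  Aug: +$556.63 → -$3,950.02
  Sep: +$556.63 → -$3,393.39
  Oct: +$556.63 → -$2,836.76
  Nov: +$556.63 → -$2,280.13
  Dec: +$556.63 − $1,616.28 → -$3,339.78
  Jan: +$556.63 → -$2,783.15
  Feb: +$556.63 → -$2,226.52
  Mar: +$556.63 → -$1,669.89
  Apr: +$556.63 → -$1,113.26
  May: +$556.63 → -$556.63
  Jun: +$556.63 → $0.00
Lowest trial balance = -$4,506.65 (Jul)
Initial deposit = cushion − low point = $1,113.26 − (-$4,506.65) = $5,619.91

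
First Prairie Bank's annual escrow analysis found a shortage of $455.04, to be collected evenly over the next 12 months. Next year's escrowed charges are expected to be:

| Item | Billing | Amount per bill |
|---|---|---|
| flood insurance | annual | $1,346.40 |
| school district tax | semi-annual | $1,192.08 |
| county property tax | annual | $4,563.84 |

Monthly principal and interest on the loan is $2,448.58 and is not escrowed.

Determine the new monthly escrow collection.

$729.12

Flood insurance: $1,346.40/yr
School district tax: $1,192.08 × 2 = $2,384.16/yr
County property tax: $4,563.84/yr
Total annual escrow = $1,346.40 + $2,384.16 + $4,563.84 = $8,294.40
Monthly = $8,294.40 / 12 = $691.20
Shortage per month = $455.04 / 12 = $37.92
New monthly escrow = $691.20 + $37.92 = $729.12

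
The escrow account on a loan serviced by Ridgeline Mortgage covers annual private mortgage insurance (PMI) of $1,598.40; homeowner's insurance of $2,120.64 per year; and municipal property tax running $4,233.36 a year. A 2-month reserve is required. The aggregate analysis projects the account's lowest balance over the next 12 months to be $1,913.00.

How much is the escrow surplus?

Private mortgage insurance (PMI): $1,598.40 annually
Homeowner's insurance: $2,120.64 annually
Municipal property tax: $4,233.36 annually
Annual escrow total = $7,952.40
Per month = $7,952.40 / 12 = $662.70
Required reserve = 2 × $662.70 = $1,325.40
Surplus = $1,913.00 − $1,325.40 = $587.60

$587.60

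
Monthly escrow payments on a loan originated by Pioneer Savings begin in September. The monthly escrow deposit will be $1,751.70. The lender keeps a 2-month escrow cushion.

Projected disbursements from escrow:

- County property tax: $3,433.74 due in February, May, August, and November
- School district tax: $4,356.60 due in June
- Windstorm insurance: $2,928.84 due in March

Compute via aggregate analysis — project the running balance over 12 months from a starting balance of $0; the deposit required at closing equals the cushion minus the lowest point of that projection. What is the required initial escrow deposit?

Cushion = 2 × $1,751.70 = $3,503.40
Trial balance (start $0, +$1,751.70 each month, − disbursements):
  Sep: +$1,751.70 → $1,751.70
  Oct: +$1,751.70 → $3,503.40
  Nov: +$1,751.70 − $3,433.74 → $1,821.36
  Dec: +$1,751.70 → $3,573.06
  Jan: +$1,751.70 → $5,324.76
  Feb: +$1,751.70 − $3,433.74 → $3,642.72
  Mar: +$1,751.70 − $2,928.84 → $2,465.58
  Apr: +$1,751.70 → $4,217.28
  May: +$1,751.70 − $3,433.74 → $2,535.24
  Jun: +$1,751.70 − $4,356.60 → -$69.66
  Jul: +$1,751.70 → $1,682.04
  Aug: +$1,751.70 − $3,433.74 → $0.00
Lowest trial balance = -$69.66 (Jun)
Initial deposit = cushion − low point = $3,503.40 − (-$69.66) = $3,573.06

$3,573.06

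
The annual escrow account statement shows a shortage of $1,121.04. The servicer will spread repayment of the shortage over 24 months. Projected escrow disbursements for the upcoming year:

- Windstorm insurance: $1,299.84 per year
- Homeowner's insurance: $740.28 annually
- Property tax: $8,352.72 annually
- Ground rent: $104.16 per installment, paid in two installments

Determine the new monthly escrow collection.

$930.14

Windstorm insurance = $1,299.84 per year
Homeowner's insurance = $740.28 per year
Property tax = $8,352.72 per year
Ground rent = $104.16 × 2 = $208.32 per year
Total annual escrow = $10,601.16
Base monthly escrow = $10,601.16 / 12 = $883.43
Shortage per month = $1,121.04 ÷ 24 = $46.71
Adjusted monthly = $883.43 + $46.71 = $930.14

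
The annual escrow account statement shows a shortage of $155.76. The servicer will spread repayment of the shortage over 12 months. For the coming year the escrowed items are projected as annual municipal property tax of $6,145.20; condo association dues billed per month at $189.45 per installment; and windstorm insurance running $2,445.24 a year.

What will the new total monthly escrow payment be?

Municipal property tax: $6,145.20 annually
Condo association dues: $189.45 × 12 = $2,273.40 annually
Windstorm insurance: $2,445.24 annually
Combined annual = $6,145.20 + $2,273.40 + $2,445.24 = $10,863.84
Monthly = $10,863.84 ÷ 12 = $905.32
Shortage per month = $155.76 / 12 = $12.98
New monthly escrow = $905.32 + $12.98 = $918.30

$918.30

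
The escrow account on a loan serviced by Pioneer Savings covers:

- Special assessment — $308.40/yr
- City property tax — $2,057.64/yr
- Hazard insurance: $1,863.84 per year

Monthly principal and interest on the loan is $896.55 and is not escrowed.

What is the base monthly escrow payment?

$352.49

Special assessment — $308.40/yr
City property tax — $2,057.64/yr
Hazard insurance — $1,863.84/yr
Annual escrow total = $4,229.88
Base monthly escrow = $4,229.88 ÷ 12 = $352.49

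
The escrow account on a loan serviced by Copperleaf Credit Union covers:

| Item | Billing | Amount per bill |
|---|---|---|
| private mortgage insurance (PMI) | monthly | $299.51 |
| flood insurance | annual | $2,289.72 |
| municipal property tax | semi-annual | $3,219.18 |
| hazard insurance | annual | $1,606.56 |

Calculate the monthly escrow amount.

$1,160.73

Private mortgage insurance (PMI): $299.51 × 12 = $3,594.12 annually
Flood insurance: $2,289.72 annually
Municipal property tax: $3,219.18 × 2 = $6,438.36 annually
Hazard insurance: $1,606.56 annually
Yearly total = $3,594.12 + $2,289.72 + $6,438.36 + $1,606.56 = $13,928.76
Monthly escrow = $13,928.76 / 12 = $1,160.73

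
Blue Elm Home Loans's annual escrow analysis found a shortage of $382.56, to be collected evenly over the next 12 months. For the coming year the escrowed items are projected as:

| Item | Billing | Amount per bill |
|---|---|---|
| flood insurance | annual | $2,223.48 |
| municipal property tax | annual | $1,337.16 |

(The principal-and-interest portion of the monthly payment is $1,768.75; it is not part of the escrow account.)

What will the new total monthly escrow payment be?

Flood insurance = $2,223.48/yr
Municipal property tax = $1,337.16/yr
Total per year = $2,223.48 + $1,337.16 = $3,560.64
Per month = $3,560.64 / 12 = $296.72
Shortage per month = $382.56 ÷ 12 = $31.88
Adjusted monthly = $296.72 + $31.88 = $328.60

$328.60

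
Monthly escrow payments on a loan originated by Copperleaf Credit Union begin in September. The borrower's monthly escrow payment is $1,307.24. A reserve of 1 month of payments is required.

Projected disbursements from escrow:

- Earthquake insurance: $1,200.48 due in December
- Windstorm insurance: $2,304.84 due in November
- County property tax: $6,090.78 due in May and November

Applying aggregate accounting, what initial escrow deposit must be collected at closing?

Cushion = 1 × $1,307.24 = $1,307.24
Trial balance (start $0, +$1,307.24 each month, − disbursements):
  Sep: +$1,307.24 → $1,307.24
  Oct: +$1,307.24 → $2,614.48
  Nov: +$1,307.24 − $8,395.62 → -$4,473.90
  Dec: +$1,307.24 − $1,200.48 → -$4,367.14
  Jan: +$1,307.24 → -$3,059.90
  Feb: +$1,307.24 → -$1,752.66
  Mar: +$1,307.24 → -$445.42
  Apr: +$1,307.24 → $861.82
  May: +$1,307.24 − $6,090.78 → -$3,921.72
  Jun: +$1,307.24 → -$2,614.48
  Jul: +$1,307.24 → -$1,307.24
  Aug: +$1,307.24 → $0.00
Lowest trial balance = -$4,473.90 (Nov)
Initial deposit = cushion − low point = $1,307.24 − (-$4,473.90) = $5,781.14

$5,781.14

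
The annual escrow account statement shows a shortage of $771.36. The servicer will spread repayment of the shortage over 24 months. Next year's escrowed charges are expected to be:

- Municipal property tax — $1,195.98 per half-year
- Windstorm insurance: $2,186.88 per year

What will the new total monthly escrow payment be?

$413.71

Municipal property tax = $1,195.98 × 2 = $2,391.96
Windstorm insurance = $2,186.88
Annual escrow total = $4,578.84
Base monthly escrow = $4,578.84 ÷ 12 = $381.57
Shortage per month = $771.36 ÷ 24 = $32.14
Adjusted monthly = $381.57 + $32.14 = $413.71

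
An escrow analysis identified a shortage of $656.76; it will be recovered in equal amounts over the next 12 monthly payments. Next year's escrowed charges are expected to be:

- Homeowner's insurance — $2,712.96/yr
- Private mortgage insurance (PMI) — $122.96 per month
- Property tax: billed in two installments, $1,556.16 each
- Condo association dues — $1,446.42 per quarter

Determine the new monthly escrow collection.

Homeowner's insurance = $2,712.96 per year
Private mortgage insurance (PMI) = $122.96 × 12 = $1,475.52 per year
Property tax = $1,556.16 × 2 = $3,112.32 per year
Condo association dues = $1,446.42 × 4 = $5,785.68 per year
Yearly total = $2,712.96 + $1,475.52 + $3,112.32 + $5,785.68 = $13,086.48
Monthly = $13,086.48 ÷ 12 = $1,090.54
Monthly shortage recovery: $656.76 / 12 = $54.73
New monthly escrow = $1,090.54 + $54.73 = $1,145.27

$1,145.27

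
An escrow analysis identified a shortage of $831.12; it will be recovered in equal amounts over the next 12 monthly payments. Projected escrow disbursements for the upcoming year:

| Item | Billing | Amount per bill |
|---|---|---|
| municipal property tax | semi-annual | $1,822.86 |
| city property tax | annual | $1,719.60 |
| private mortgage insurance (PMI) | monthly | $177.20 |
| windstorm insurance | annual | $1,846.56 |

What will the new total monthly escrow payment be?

$847.45

Municipal property tax: $1,822.86 × 2 = $3,645.72 per year
City property tax: $1,719.60 per year
Private mortgage insurance (PMI): $177.20 × 12 = $2,126.40 per year
Windstorm insurance: $1,846.56 per year
Combined annual = $9,338.28
Base monthly escrow = $9,338.28 / 12 = $778.19
Shortage per month = $831.12 / 12 = $69.26
New monthly escrow = $778.19 + $69.26 = $847.45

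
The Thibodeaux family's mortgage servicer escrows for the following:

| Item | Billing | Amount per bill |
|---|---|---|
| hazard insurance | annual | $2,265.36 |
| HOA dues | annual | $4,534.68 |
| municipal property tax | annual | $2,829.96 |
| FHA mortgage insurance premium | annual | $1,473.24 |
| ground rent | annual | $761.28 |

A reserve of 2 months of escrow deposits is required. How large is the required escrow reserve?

$1,977.42

Hazard insurance = $2,265.36
HOA dues = $4,534.68
Municipal property tax = $2,829.96
FHA mortgage insurance premium = $1,473.24
Ground rent = $761.28
Yearly total = $2,265.36 + $4,534.68 + $2,829.96 + $1,473.24 + $761.28 = $11,864.52
Monthly = $11,864.52 / 12 = $988.71
Cushion = 2 × $988.71 = $1,977.42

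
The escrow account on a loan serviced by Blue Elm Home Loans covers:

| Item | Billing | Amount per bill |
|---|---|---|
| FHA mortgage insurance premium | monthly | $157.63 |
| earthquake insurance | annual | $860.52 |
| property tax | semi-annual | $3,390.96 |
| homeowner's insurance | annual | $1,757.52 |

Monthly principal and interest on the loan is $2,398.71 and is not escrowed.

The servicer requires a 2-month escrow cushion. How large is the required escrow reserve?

$1,881.92

FHA mortgage insurance premium = $157.63 × 12 = $1,891.56
Earthquake insurance = $860.52
Property tax = $3,390.96 × 2 = $6,781.92
Homeowner's insurance = $1,757.52
Combined annual = $1,891.56 + $860.52 + $6,781.92 + $1,757.52 = $11,291.52
Monthly escrow = $11,291.52 ÷ 12 = $940.96
Cushion = 2 × $940.96 = $1,881.92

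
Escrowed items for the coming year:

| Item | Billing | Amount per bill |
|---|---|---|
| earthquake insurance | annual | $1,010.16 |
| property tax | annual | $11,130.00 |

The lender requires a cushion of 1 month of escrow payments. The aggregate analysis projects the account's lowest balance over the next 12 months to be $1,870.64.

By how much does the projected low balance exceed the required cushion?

Earthquake insurance — $1,010.16 annually
Property tax — $11,130.00 annually
Total annual escrow = $1,010.16 + $11,130.00 = $12,140.16
Monthly escrow = $12,140.16 / 12 = $1,011.68
Required cushion = 1 × $1,011.68 = $1,011.68
Surplus = $1,870.64 − $1,011.68 = $858.96

$858.96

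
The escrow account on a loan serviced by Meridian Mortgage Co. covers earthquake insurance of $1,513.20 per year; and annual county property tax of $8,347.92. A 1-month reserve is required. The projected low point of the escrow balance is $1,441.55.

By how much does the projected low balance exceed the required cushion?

$619.79

Earthquake insurance = $1,513.20/yr
County property tax = $8,347.92/yr
Annual escrow total = $9,861.12
Monthly escrow = $9,861.12 / 12 = $821.76
Cushion = 1 × $821.76 = $821.76
Surplus = $1,441.55 − $821.76 = $619.79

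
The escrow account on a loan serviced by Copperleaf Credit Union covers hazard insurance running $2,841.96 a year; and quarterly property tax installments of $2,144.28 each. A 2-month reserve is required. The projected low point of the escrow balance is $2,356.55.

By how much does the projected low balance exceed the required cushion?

$453.37

Hazard insurance — $2,841.96 annually
Property tax — $2,144.28 × 4 = $8,577.12 annually
Combined annual = $2,841.96 + $8,577.12 = $11,419.08
Per month = $11,419.08 / 12 = $951.59
Required reserve = 2 × $951.59 = $1,903.18
Excess over cushion: $2,356.55 − $1,903.18 = $453.37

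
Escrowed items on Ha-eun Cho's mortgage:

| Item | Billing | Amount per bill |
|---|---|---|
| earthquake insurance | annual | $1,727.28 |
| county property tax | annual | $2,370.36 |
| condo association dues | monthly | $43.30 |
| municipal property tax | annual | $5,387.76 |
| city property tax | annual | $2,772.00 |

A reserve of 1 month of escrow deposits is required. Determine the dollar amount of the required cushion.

Earthquake insurance: $1,727.28/yr
County property tax: $2,370.36/yr
Condo association dues: $43.30 × 12 = $519.60/yr
Municipal property tax: $5,387.76/yr
City property tax: $2,772.00/yr
Combined annual = $12,777.00
Base monthly escrow = $12,777.00 ÷ 12 = $1,064.75
Cushion = 1 × $1,064.75 = $1,064.75

$1,064.75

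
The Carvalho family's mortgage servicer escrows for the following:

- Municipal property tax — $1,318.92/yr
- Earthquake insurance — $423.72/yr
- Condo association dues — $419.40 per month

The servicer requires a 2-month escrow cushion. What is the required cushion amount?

Municipal property tax — $1,318.92 per year
Earthquake insurance — $423.72 per year
Condo association dues — $419.40 × 12 = $5,032.80 per year
Combined annual = $6,775.44
Per month = $6,775.44 / 12 = $564.62
Required cushion = 2 × $564.62 = $1,129.24

$1,129.24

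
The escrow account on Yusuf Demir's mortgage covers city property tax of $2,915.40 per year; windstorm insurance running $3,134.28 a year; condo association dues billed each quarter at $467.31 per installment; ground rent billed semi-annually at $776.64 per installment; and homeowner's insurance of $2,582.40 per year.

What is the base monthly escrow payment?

City property tax — $2,915.40 annually
Windstorm insurance — $3,134.28 annually
Condo association dues — $467.31 × 4 = $1,869.24 annually
Ground rent — $776.64 × 2 = $1,553.28 annually
Homeowner's insurance — $2,582.40 annually
Total annual escrow = $12,054.60
Base monthly escrow = $12,054.60 / 12 = $1,004.55

$1,004.55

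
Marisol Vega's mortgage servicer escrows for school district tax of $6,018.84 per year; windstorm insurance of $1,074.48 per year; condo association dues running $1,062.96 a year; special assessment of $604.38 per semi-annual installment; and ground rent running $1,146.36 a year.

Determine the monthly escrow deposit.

$875.95

School district tax: $6,018.84/yr
Windstorm insurance: $1,074.48/yr
Condo association dues: $1,062.96/yr
Special assessment: $604.38 × 2 = $1,208.76/yr
Ground rent: $1,146.36/yr
Yearly total = $6,018.84 + $1,074.48 + $1,062.96 + $1,208.76 + $1,146.36 = $10,511.40
Per month = $10,511.40 ÷ 12 = $875.95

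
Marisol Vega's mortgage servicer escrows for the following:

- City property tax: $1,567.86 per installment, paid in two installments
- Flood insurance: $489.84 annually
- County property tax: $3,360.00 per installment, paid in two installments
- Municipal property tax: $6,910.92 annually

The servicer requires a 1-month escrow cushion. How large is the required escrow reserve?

$1,438.04

City property tax: $1,567.86 × 2 = $3,135.72/yr
Flood insurance: $489.84/yr
County property tax: $3,360.00 × 2 = $6,720.00/yr
Municipal property tax: $6,910.92/yr
Combined annual = $17,256.48
Monthly = $17,256.48 ÷ 12 = $1,438.04
Cushion = 1 × $1,438.04 = $1,438.04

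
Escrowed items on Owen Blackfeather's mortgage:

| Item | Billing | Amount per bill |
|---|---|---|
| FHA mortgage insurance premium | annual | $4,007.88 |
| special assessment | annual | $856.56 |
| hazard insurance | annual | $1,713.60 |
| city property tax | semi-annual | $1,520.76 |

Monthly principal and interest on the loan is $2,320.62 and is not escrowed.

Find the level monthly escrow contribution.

$801.63

FHA mortgage insurance premium = $4,007.88 annually
Special assessment = $856.56 annually
Hazard insurance = $1,713.60 annually
City property tax = $1,520.76 × 2 = $3,041.52 annually
Combined annual = $9,619.56
Monthly = $9,619.56 / 12 = $801.63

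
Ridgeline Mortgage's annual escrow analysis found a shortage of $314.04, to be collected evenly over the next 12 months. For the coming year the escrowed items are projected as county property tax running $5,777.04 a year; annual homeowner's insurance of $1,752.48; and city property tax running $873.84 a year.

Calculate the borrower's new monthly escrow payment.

$726.45

County property tax — $5,777.04
Homeowner's insurance — $1,752.48
City property tax — $873.84
Total per year = $5,777.04 + $1,752.48 + $873.84 = $8,403.36
Per month = $8,403.36 ÷ 12 = $700.28
Shortage per month = $314.04 ÷ 12 = $26.17
Adjusted monthly = $700.28 + $26.17 = $726.45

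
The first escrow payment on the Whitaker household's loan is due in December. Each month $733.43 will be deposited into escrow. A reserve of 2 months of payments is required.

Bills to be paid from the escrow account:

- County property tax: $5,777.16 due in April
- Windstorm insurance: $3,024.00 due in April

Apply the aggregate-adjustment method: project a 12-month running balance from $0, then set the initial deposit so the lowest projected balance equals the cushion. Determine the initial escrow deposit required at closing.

Cushion = 2 × $733.43 = $1,466.86
Trial balance (start $0, +$733.43 each month, − disbursements):
  Dec: +$733.43 → $733.43
  Jan: +$733.43 → $1,466.86
  Feb: +$733.43 → $2,200.29
  Mar: +$733.43 → $2,933.72
  Apr: +$733.43 − $8,801.16 → -$5,134.01
  May: +$733.43 → -$4,400.58
  Jun: +$733.43 → -$3,667.15
  Jul: +$733.43 → -$2,933.72
  Aug: +$733.43 → -$2,200.29
  Sep: +$733.43 → -$1,466.86
  Oct: +$733.43 → -$733.43
  Nov: +$733.43 → $0.00
Lowest trial balance = -$5,134.01 (Apr)
Initial deposit = cushion − low point = $1,466.86 − (-$5,134.01) = $6,600.87

$6,600.87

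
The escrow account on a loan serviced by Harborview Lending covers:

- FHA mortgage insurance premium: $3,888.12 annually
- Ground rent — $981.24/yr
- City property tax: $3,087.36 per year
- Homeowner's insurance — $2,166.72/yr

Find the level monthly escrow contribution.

$843.62

FHA mortgage insurance premium = $3,888.12/yr
Ground rent = $981.24/yr
City property tax = $3,087.36/yr
Homeowner's insurance = $2,166.72/yr
Total per year = $10,123.44
Per month = $10,123.44 / 12 = $843.62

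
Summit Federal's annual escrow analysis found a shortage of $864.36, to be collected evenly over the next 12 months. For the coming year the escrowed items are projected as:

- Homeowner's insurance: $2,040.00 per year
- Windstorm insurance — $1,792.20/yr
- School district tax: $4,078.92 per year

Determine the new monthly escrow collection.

$731.29

Homeowner's insurance — $2,040.00 annually
Windstorm insurance — $1,792.20 annually
School district tax — $4,078.92 annually
Total annual escrow = $2,040.00 + $1,792.20 + $4,078.92 = $7,911.12
Monthly escrow = $7,911.12 / 12 = $659.26
Monthly shortage recovery: $864.36 ÷ 12 = $72.03
Adjusted monthly = $659.26 + $72.03 = $731.29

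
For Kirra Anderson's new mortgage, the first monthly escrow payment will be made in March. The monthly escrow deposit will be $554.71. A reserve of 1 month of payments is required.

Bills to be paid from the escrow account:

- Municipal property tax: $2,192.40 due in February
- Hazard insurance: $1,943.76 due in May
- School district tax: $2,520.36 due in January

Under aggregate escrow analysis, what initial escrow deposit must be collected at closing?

Cushion = 1 × $554.71 = $554.71
Trial balance (start $0, +$554.71 each month, − disbursements):
  Mar: +$554.71 → $554.71
  Apr: +$554.71 → $1,109.42
  May: +$554.71 − $1,943.76 → -$279.63
  Jun: +$554.71 → $275.08
  Jul: +$554.71 → $829.79
  Aug: +$554.71 → $1,384.50
  Sep: +$554.71 → $1,939.21
  Oct: +$554.71 → $2,493.92
  Nov: +$554.71 → $3,048.63
  Dec: +$554.71 → $3,603.34
  Jan: +$554.71 − $2,520.36 → $1,637.69
  Feb: +$554.71 − $2,192.40 → $0.00
Lowest trial balance = -$279.63 (May)
Initial deposit = cushion − low point = $554.71 − (-$279.63) = $834.34

$834.34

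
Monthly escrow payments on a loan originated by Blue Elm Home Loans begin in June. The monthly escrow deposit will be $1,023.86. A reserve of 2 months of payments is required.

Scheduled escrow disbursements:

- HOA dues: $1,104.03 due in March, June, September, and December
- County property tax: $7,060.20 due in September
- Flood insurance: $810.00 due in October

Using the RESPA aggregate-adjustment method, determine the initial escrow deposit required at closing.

Cushion = 2 × $1,023.86 = $2,047.72
Trial balance (start $0, +$1,023.86 each month, − disbursements):
  Jun: +$1,023.86 − $1,104.03 → -$80.17
  Jul: +$1,023.86 → $943.69
  Aug: +$1,023.86 → $1,967.55
  Sep: +$1,023.86 − $8,164.23 → -$5,172.82
  Oct: +$1,023.86 − $810.00 → -$4,958.96
  Nov: +$1,023.86 → -$3,935.10
  Dec: +$1,023.86 − $1,104.03 → -$4,015.27
  Jan: +$1,023.86 → -$2,991.41
  Feb: +$1,023.86 → -$1,967.55
  Mar: +$1,023.86 − $1,104.03 → -$2,047.72
  Apr: +$1,023.86 → -$1,023.86
  May: +$1,023.86 → $0.00
Lowest trial balance = -$5,172.82 (Sep)
Initial deposit = cushion − low point = $2,047.72 − (-$5,172.82) = $7,220.54

$7,220.54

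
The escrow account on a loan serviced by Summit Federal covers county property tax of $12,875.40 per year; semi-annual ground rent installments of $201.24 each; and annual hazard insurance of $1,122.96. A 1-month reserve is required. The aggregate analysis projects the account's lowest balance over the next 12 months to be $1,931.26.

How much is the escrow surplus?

$731.19

County property tax — $12,875.40
Ground rent — $201.24 × 2 = $402.48
Hazard insurance — $1,122.96
Total per year = $14,400.84
Per month = $14,400.84 / 12 = $1,200.07
Required reserve = 1 × $1,200.07 = $1,200.07
Excess over cushion: $1,931.26 − $1,200.07 = $731.19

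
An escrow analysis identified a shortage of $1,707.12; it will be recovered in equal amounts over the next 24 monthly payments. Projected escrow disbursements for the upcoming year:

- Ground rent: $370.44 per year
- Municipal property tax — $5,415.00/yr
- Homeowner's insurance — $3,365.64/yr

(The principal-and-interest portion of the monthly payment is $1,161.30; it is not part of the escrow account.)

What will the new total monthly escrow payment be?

$833.72

Ground rent — $370.44 annually
Municipal property tax — $5,415.00 annually
Homeowner's insurance — $3,365.64 annually
Total annual escrow = $370.44 + $5,415.00 + $3,365.64 = $9,151.08
Base monthly escrow = $9,151.08 / 12 = $762.59
Monthly shortage recovery: $1,707.12 / 24 = $71.13
Adjusted monthly = $762.59 + $71.13 = $833.72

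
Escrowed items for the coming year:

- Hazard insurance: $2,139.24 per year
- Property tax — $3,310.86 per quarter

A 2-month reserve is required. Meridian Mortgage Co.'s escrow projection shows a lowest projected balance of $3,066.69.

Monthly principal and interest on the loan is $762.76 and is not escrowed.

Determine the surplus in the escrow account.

Hazard insurance: $2,139.24/yr
Property tax: $3,310.86 × 4 = $13,243.44/yr
Total annual escrow = $2,139.24 + $13,243.44 = $15,382.68
Base monthly escrow = $15,382.68 / 12 = $1,281.89
Cushion = 2 × $1,281.89 = $2,563.78
Surplus = $3,066.69 − $2,563.78 = $502.91

$502.91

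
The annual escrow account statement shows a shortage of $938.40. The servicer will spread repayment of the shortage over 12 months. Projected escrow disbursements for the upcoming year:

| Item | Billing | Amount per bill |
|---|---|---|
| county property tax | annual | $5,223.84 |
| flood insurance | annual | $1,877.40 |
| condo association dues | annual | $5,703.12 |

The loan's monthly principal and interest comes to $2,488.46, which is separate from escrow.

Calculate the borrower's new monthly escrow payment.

$1,145.23

County property tax: $5,223.84/yr
Flood insurance: $1,877.40/yr
Condo association dues: $5,703.12/yr
Total per year = $5,223.84 + $1,877.40 + $5,703.12 = $12,804.36
Monthly escrow = $12,804.36 / 12 = $1,067.03
Shortage per month = $938.40 / 12 = $78.20
New monthly escrow = $1,067.03 + $78.20 = $1,145.23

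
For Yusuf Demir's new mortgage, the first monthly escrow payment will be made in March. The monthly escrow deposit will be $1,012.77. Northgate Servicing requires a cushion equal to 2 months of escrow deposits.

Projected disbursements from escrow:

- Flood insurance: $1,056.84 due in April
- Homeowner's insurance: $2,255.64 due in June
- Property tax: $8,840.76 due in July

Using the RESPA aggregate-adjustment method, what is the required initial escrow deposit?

$9,114.93

Cushion = 2 × $1,012.77 = $2,025.54
Trial balance (start $0, +$1,012.77 each month, − disbursements):
  Mar: +$1,012.77 → $1,012.77
  Apr: +$1,012.77 − $1,056.84 → $968.70
  May: +$1,012.77 → $1,981.47
  Jun: +$1,012.77 − $2,255.64 → $738.60
  Jul: +$1,012.77 − $8,840.76 → -$7,089.39
  Aug: +$1,012.77 → -$6,076.62
  Sep: +$1,012.77 → -$5,063.85
  Oct: +$1,012.77 → -$4,051.08
  Nov: +$1,012.77 → -$3,038.31
  Dec: +$1,012.77 → -$2,025.54
  Jan: +$1,012.77 → -$1,012.77
  Feb: +$1,012.77 → $0.00
Lowest trial balance = -$7,089.39 (Jul)
Initial deposit = cushion − low point = $2,025.54 − (-$7,089.39) = $9,114.93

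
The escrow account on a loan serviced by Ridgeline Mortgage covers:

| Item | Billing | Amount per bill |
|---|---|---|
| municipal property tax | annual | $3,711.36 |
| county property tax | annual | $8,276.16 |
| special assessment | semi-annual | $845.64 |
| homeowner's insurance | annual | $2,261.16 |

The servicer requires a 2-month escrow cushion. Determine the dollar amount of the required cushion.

$2,656.66

Municipal property tax = $3,711.36 annually
County property tax = $8,276.16 annually
Special assessment = $845.64 × 2 = $1,691.28 annually
Homeowner's insurance = $2,261.16 annually
Total annual escrow = $15,939.96
Monthly = $15,939.96 ÷ 12 = $1,328.33
Cushion = 2 × $1,328.33 = $2,656.66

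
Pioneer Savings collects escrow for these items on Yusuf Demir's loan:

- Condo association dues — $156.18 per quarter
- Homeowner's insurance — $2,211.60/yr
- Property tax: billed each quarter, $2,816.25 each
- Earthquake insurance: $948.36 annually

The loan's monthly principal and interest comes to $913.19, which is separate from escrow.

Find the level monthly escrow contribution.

Condo association dues: $156.18 × 4 = $624.72
Homeowner's insurance: $2,211.60
Property tax: $2,816.25 × 4 = $11,265.00
Earthquake insurance: $948.36
Total annual escrow = $624.72 + $2,211.60 + $11,265.00 + $948.36 = $15,049.68
Monthly escrow = $15,049.68 ÷ 12 = $1,254.14

$1,254.14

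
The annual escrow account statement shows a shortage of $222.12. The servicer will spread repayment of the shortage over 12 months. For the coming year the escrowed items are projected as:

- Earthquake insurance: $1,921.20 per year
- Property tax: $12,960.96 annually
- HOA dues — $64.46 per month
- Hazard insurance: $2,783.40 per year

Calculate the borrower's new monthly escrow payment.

Earthquake insurance: $1,921.20 annually
Property tax: $12,960.96 annually
HOA dues: $64.46 × 12 = $773.52 annually
Hazard insurance: $2,783.40 annually
Total per year = $1,921.20 + $12,960.96 + $773.52 + $2,783.40 = $18,439.08
Monthly = $18,439.08 ÷ 12 = $1,536.59
Shortage per month = $222.12 ÷ 12 = $18.51
Adjusted monthly = $1,536.59 + $18.51 = $1,555.10

$1,555.10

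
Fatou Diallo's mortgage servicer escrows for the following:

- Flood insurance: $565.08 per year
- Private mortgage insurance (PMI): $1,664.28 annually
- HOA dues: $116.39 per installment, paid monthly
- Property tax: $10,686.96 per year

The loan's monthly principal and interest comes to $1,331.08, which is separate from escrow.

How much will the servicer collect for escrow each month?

$1,192.75

Flood insurance: $565.08
Private mortgage insurance (PMI): $1,664.28
HOA dues: $116.39 × 12 = $1,396.68
Property tax: $10,686.96
Annual escrow total = $565.08 + $1,664.28 + $1,396.68 + $10,686.96 = $14,313.00
Per month = $14,313.00 ÷ 12 = $1,192.75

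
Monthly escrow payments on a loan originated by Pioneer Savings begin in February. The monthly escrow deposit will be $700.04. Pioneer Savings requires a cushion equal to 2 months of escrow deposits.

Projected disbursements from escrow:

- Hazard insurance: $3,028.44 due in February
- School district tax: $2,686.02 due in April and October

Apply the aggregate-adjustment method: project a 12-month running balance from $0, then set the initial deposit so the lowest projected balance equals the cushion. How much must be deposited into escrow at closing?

$5,014.42

Cushion = 2 × $700.04 = $1,400.08
Trial balance (start $0, +$700.04 each month, − disbursements):
  Feb: +$700.04 − $3,028.44 → -$2,328.40
  Mar: +$700.04 → -$1,628.36
  Apr: +$700.04 − $2,686.02 → -$3,614.34
  May: +$700.04 → -$2,914.30
  Jun: +$700.04 → -$2,214.26
  Jul: +$700.04 → -$1,514.22
  Aug: +$700.04 → -$814.18
  Sep: +$700.04 → -$114.14
  Oct: +$700.04 − $2,686.02 → -$2,100.12
  Nov: +$700.04 → -$1,400.08
  Dec: +$700.04 → -$700.04
  Jan: +$700.04 → $0.00
Lowest trial balance = -$3,614.34 (Apr)
Initial deposit = cushion − low point = $1,400.08 − (-$3,614.34) = $5,014.42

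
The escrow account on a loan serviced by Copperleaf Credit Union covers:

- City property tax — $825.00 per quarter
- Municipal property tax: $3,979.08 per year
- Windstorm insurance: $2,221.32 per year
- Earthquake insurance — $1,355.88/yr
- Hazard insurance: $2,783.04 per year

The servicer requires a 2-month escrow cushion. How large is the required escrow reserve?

$2,273.22

City property tax = $825.00 × 4 = $3,300.00 annually
Municipal property tax = $3,979.08 annually
Windstorm insurance = $2,221.32 annually
Earthquake insurance = $1,355.88 annually
Hazard insurance = $2,783.04 annually
Annual escrow total = $13,639.32
Monthly escrow = $13,639.32 / 12 = $1,136.61
Required cushion = 2 × $1,136.61 = $2,273.22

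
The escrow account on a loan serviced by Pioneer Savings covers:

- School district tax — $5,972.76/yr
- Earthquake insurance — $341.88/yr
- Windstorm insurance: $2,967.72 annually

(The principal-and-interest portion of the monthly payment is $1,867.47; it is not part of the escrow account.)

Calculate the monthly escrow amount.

School district tax = $5,972.76 per year
Earthquake insurance = $341.88 per year
Windstorm insurance = $2,967.72 per year
Combined annual = $9,282.36
Per month = $9,282.36 ÷ 12 = $773.53

$773.53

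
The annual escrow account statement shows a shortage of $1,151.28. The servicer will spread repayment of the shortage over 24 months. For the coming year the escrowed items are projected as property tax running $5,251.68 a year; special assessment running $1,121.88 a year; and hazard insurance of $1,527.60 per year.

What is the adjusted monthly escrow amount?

Property tax = $5,251.68 per year
Special assessment = $1,121.88 per year
Hazard insurance = $1,527.60 per year
Combined annual = $7,901.16
Monthly escrow = $7,901.16 / 12 = $658.43
Shortage spread = $1,151.28 ÷ 24 = $47.97/mo
Adjusted monthly = $658.43 + $47.97 = $706.40

$706.40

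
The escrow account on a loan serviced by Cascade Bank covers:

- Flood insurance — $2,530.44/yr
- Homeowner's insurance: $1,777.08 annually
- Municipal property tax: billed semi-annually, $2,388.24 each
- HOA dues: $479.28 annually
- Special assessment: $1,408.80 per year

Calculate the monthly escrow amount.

Flood insurance = $2,530.44 per year
Homeowner's insurance = $1,777.08 per year
Municipal property tax = $2,388.24 × 2 = $4,776.48 per year
HOA dues = $479.28 per year
Special assessment = $1,408.80 per year
Total annual escrow = $2,530.44 + $1,777.08 + $4,776.48 + $479.28 + $1,408.80 = $10,972.08
Monthly escrow = $10,972.08 ÷ 12 = $914.34

$914.34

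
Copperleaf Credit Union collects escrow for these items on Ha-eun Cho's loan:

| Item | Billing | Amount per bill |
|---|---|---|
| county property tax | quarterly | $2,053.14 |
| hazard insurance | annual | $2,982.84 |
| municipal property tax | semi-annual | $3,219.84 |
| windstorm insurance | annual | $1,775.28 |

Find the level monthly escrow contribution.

County property tax — $2,053.14 × 4 = $8,212.56
Hazard insurance — $2,982.84
Municipal property tax — $3,219.84 × 2 = $6,439.68
Windstorm insurance — $1,775.28
Annual escrow total = $8,212.56 + $2,982.84 + $6,439.68 + $1,775.28 = $19,410.36
Base monthly escrow = $19,410.36 / 12 = $1,617.53

$1,617.53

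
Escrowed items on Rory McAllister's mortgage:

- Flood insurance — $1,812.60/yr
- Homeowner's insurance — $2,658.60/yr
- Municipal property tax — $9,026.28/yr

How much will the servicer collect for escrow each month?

Flood insurance = $1,812.60
Homeowner's insurance = $2,658.60
Municipal property tax = $9,026.28
Annual escrow total = $1,812.60 + $2,658.60 + $9,026.28 = $13,497.48
Monthly = $13,497.48 / 12 = $1,124.79

$1,124.79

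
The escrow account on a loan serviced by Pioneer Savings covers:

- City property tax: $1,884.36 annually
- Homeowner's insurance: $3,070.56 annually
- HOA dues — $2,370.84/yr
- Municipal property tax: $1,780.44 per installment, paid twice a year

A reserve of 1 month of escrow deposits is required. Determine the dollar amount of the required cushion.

City property tax: $1,884.36 per year
Homeowner's insurance: $3,070.56 per year
HOA dues: $2,370.84 per year
Municipal property tax: $1,780.44 × 2 = $3,560.88 per year
Yearly total = $1,884.36 + $3,070.56 + $2,370.84 + $3,560.88 = $10,886.64
Monthly escrow = $10,886.64 / 12 = $907.22
Reserve = 1 × $907.22 = $907.22

$907.22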